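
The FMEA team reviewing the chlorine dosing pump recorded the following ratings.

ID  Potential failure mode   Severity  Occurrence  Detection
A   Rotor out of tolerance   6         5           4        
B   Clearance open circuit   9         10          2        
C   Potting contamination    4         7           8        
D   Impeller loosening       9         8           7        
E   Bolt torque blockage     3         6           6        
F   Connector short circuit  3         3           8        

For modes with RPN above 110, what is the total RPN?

RPN = Severity × Occurrence × Detection:
  A: 6 × 5 × 4 = 120
  B: 9 × 10 × 2 = 180
  C: 4 × 7 × 8 = 224
  D: 9 × 8 × 7 = 504
  E: 3 × 6 × 6 = 108
  F: 3 × 3 × 8 = 72
RPN > 110: A (120), B (180), C (224), D (504).
Sum: 120 + 180 + 224 + 504 = 1028.

1028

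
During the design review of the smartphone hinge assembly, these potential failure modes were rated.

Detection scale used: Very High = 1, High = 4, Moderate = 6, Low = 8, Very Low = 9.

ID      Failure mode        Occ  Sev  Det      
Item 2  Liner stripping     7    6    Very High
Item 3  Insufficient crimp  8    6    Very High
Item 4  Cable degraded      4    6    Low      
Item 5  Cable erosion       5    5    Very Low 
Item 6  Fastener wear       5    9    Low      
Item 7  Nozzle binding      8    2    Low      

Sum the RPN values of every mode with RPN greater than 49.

905

RPN = Severity × Occurrence × Detection:
  Item 2: 6 × 7 × 1 = 42
  Item 3: 6 × 8 × 1 = 48
  Item 4: 6 × 4 × 8 = 192
  Item 5: 5 × 5 × 9 = 225
  Item 6: 9 × 5 × 8 = 360
  Item 7: 2 × 8 × 8 = 128
RPN > 49: Item 4 (192), Item 5 (225), Item 6 (360), Item 7 (128).
Sum: 192 + 225 + 360 + 128 = 905.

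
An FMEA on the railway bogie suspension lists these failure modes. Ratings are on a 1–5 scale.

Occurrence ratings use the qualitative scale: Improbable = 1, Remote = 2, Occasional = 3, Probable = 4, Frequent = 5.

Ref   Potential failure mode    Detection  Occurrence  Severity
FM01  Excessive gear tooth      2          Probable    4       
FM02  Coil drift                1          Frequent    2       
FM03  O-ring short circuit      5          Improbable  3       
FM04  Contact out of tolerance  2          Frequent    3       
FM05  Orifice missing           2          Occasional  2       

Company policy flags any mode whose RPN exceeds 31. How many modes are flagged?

RPN = Severity × Occurrence × Detection:
  FM01: 4 × 4 × 2 = 32
  FM02: 2 × 5 × 1 = 10
  FM03: 3 × 1 × 5 = 15
  FM04: 3 × 5 × 2 = 30
  FM05: 2 × 3 × 2 = 12
Modes with RPN > 31: FM01 (32) → 1.

1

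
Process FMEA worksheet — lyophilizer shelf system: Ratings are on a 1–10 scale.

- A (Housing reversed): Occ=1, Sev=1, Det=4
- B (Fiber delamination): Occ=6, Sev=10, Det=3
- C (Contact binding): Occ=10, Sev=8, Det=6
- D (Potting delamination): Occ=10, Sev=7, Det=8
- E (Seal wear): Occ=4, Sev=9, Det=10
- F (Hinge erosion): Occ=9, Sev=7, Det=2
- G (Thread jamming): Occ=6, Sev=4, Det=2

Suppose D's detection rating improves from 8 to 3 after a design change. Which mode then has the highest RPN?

C

RPN = Severity × Occurrence × Detection:
  A: 1 × 1 × 4 = 4
  B: 10 × 6 × 3 = 180
  C: 8 × 10 × 6 = 480
  D: 7 × 10 × 8 = 560
  E: 9 × 4 × 10 = 360
  F: 7 × 9 × 2 = 126
  G: 4 × 6 × 2 = 48
After action: D → 7 × 10 × 3 = 210.
Revised RPNs: C=480, E=360, D=210, B=180, F=126, G=48, A=4.
Highest is now C (480).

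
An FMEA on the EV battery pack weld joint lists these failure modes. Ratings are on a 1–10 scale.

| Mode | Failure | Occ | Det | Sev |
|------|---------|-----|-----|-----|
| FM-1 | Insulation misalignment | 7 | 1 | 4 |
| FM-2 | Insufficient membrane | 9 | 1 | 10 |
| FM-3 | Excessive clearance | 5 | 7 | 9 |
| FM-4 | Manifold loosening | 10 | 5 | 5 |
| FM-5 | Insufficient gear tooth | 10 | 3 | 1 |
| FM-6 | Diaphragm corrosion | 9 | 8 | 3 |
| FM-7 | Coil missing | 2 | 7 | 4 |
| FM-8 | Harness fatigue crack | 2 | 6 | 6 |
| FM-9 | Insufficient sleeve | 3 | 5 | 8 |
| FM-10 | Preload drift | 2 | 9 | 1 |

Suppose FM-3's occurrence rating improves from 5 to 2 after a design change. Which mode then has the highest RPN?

RPN = Severity × Occurrence × Detection:
  FM-1: 4 × 7 × 1 = 28
  FM-2: 10 × 9 × 1 = 90
  FM-3: 9 × 5 × 7 = 315
  FM-4: 5 × 10 × 5 = 250
  FM-5: 1 × 10 × 3 = 30
  FM-6: 3 × 9 × 8 = 216
  FM-7: 4 × 2 × 7 = 56
  FM-8: 6 × 2 × 6 = 72
  FM-9: 8 × 3 × 5 = 120
  FM-10: 1 × 2 × 9 = 18
After action: FM-3 → 9 × 2 × 7 = 126.
Revised RPNs: FM-4=250, FM-6=216, FM-3=126, FM-9=120, FM-2=90, FM-8=72, FM-7=56, FM-5=30, FM-1=28, FM-10=18.
Highest is now FM-4 (250).

FM-4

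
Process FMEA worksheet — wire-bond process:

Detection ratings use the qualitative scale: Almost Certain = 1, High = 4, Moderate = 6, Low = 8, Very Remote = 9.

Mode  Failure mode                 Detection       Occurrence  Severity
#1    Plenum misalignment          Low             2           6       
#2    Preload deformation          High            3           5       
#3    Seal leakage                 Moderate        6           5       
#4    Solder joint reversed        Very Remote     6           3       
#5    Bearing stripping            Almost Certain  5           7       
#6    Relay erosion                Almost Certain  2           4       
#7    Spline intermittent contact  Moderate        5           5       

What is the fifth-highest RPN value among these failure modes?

60

RPN = Severity × Occurrence × Detection:
  #1: 6 × 2 × 8 = 96
  #2: 5 × 3 × 4 = 60
  #3: 5 × 6 × 6 = 180
  #4: 3 × 6 × 9 = 162
  #5: 7 × 5 × 1 = 35
  #6: 4 × 2 × 1 = 8
  #7: 5 × 5 × 6 = 150
Sorted descending: 180, 162, 150, 96, 60, 35, 8.
The fifth-highest RPN is 60 (#2).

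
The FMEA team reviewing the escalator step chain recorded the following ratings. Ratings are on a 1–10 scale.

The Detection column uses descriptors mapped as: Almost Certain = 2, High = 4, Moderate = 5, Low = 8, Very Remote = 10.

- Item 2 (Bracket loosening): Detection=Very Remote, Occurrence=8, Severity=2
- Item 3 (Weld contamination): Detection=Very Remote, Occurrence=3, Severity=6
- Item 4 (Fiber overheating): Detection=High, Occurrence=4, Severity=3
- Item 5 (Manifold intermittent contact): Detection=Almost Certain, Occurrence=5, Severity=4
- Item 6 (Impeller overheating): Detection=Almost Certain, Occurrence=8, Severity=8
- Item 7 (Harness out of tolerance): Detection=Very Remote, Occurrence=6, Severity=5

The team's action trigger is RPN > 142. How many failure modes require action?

3

RPN = Severity × Occurrence × Detection:
  Item 2: 2 × 8 × 10 = 160
  Item 3: 6 × 3 × 10 = 180
  Item 4: 3 × 4 × 4 = 48
  Item 5: 4 × 5 × 2 = 40
  Item 6: 8 × 8 × 2 = 128
  Item 7: 5 × 6 × 10 = 300
Modes with RPN > 142: Item 2 (160), Item 3 (180), Item 7 (300) → 3.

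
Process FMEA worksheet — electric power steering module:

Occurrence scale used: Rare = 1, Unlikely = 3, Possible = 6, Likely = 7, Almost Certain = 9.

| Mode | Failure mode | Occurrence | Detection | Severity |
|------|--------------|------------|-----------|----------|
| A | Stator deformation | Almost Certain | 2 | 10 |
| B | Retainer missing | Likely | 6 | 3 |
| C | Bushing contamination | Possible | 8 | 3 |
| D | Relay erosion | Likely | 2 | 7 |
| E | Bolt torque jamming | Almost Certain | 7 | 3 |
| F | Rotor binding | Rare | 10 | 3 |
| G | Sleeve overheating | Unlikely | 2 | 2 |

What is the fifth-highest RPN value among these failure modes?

98

RPN = Severity × Occurrence × Detection:
  A: 10 × 9 × 2 = 180
  B: 3 × 7 × 6 = 126
  C: 3 × 6 × 8 = 144
  D: 7 × 7 × 2 = 98
  E: 3 × 9 × 7 = 189
  F: 3 × 1 × 10 = 30
  G: 2 × 3 × 2 = 12
Sorted descending: 189, 180, 144, 126, 98, 30, 12.
The fifth-highest RPN is 98 (D).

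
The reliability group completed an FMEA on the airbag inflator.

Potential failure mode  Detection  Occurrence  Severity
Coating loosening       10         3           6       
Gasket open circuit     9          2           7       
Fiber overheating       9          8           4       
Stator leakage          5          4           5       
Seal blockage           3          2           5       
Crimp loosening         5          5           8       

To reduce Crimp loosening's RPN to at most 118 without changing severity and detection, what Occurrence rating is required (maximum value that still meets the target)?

Crimp loosening: S=8, O=5, D=5 → current RPN = 200.
Fixed product = 40. Need 40 × O ≤ 118, so O ≤ 118/40 = 2.95.
Maximum integer Occurrence rating = 2 (gives RPN 80; O=3 would give 120 > 118).

2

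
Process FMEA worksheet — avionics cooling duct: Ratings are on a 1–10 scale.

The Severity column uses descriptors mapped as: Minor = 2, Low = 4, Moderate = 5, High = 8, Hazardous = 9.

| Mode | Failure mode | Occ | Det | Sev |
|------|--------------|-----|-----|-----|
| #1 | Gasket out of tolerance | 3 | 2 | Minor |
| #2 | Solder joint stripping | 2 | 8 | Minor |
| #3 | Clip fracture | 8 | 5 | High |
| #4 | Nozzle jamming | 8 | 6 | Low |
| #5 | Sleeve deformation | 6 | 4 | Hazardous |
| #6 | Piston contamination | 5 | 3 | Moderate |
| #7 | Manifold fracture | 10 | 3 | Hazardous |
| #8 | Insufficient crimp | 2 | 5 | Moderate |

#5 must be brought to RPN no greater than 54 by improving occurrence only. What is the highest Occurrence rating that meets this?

#5: S=9, O=6, D=4 → current RPN = 216.
Fixed product = 36. Need 36 × O ≤ 54, so O ≤ 54/36 = 1.50.
Maximum integer Occurrence rating = 1 (gives RPN 36; O=2 would give 72 > 54).

1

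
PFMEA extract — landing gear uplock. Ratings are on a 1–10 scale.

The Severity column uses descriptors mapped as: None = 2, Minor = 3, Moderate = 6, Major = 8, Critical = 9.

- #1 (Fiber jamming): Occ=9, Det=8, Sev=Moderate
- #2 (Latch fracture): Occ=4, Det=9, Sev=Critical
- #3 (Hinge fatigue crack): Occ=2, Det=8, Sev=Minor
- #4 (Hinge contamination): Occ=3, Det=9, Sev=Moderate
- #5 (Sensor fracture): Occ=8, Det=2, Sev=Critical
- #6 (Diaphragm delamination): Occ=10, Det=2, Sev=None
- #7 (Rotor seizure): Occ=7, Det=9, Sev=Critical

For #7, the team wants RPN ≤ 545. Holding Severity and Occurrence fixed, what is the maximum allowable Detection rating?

8

#7: S=9, O=7, D=9 → current RPN = 567.
Fixed product = 63. Need 63 × D ≤ 545, so D ≤ 545/63 = 8.65.
Maximum integer Detection rating = 8 (gives RPN 504; D=9 would give 567 > 545).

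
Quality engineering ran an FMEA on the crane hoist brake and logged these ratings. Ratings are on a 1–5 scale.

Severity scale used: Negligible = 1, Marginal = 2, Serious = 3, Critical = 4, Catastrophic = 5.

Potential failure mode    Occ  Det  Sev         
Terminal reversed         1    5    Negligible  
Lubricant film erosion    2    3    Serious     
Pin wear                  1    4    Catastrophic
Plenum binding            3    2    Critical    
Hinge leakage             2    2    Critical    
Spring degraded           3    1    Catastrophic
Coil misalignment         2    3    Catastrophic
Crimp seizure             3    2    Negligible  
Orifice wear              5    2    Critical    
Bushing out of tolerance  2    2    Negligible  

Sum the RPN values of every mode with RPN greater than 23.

94

RPN = Severity × Occurrence × Detection:
  Terminal reversed: 1 × 1 × 5 = 5
  Lubricant film erosion: 3 × 2 × 3 = 18
  Pin wear: 5 × 1 × 4 = 20
  Plenum binding: 4 × 3 × 2 = 24
  Hinge leakage: 4 × 2 × 2 = 16
  Spring degraded: 5 × 3 × 1 = 15
  Coil misalignment: 5 × 2 × 3 = 30
  Crimp seizure: 1 × 3 × 2 = 6
  Orifice wear: 4 × 5 × 2 = 40
  Bushing out of tolerance: 1 × 2 × 2 = 4
RPN > 23: Plenum binding (24), Coil misalignment (30), Orifice wear (40).
Sum: 24 + 30 + 40 = 94.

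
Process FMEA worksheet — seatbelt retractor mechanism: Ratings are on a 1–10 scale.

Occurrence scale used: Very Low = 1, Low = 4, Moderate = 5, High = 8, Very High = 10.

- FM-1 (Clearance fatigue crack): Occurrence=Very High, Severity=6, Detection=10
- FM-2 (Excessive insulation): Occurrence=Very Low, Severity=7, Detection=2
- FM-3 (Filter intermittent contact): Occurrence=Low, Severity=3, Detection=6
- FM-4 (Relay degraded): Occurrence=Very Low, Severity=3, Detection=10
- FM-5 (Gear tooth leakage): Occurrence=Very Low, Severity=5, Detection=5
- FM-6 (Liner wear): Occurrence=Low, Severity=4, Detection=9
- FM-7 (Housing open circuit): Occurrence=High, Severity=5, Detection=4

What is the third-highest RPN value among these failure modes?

144

RPN = Severity × Occurrence × Detection:
  FM-1: 6 × 10 × 10 = 600
  FM-2: 7 × 1 × 2 = 14
  FM-3: 3 × 4 × 6 = 72
  FM-4: 3 × 1 × 10 = 30
  FM-5: 5 × 1 × 5 = 25
  FM-6: 4 × 4 × 9 = 144
  FM-7: 5 × 8 × 4 = 160
Sorted descending: 600, 160, 144, 72, 30, 25, 14.
The third-highest RPN is 144 (FM-6).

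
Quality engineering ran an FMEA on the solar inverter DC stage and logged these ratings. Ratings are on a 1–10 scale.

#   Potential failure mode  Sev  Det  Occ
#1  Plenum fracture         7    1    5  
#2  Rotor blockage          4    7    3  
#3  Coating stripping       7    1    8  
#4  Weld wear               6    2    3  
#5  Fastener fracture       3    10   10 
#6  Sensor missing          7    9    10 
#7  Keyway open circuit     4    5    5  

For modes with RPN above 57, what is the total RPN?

RPN = Severity × Occurrence × Detection:
  #1: 7 × 5 × 1 = 35
  #2: 4 × 3 × 7 = 84
  #3: 7 × 8 × 1 = 56
  #4: 6 × 3 × 2 = 36
  #5: 3 × 10 × 10 = 300
  #6: 7 × 10 × 9 = 630
  #7: 4 × 5 × 5 = 100
RPN > 57: #2 (84), #5 (300), #6 (630), #7 (100).
Sum: 84 + 300 + 630 + 100 = 1114.

1114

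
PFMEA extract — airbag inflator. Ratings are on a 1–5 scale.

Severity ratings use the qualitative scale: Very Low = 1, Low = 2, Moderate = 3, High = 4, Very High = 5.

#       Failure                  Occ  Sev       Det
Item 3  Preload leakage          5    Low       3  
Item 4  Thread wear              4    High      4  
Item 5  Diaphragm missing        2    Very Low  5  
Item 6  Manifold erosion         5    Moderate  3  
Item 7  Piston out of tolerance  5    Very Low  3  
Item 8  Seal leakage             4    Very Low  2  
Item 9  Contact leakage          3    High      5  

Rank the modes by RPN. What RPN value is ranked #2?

60

RPN = Severity × Occurrence × Detection:
  Item 3: 2 × 5 × 3 = 30
  Item 4: 4 × 4 × 4 = 64
  Item 5: 1 × 2 × 5 = 10
  Item 6: 3 × 5 × 3 = 45
  Item 7: 1 × 5 × 3 = 15
  Item 8: 1 × 4 × 2 = 8
  Item 9: 4 × 3 × 5 = 60
Sorted descending: 64, 60, 45, 30, 15, 10, 8.
The second-highest RPN is 60 (Item 9).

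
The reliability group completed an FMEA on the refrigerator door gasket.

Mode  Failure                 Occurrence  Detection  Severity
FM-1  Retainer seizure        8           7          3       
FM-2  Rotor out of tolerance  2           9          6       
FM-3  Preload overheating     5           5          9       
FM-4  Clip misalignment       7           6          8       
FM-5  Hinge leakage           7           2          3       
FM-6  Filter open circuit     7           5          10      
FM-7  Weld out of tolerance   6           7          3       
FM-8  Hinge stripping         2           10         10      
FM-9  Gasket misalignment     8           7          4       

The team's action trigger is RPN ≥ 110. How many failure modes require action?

7

RPN = Severity × Occurrence × Detection:
  FM-1: 3 × 8 × 7 = 168
  FM-2: 6 × 2 × 9 = 108
  FM-3: 9 × 5 × 5 = 225
  FM-4: 8 × 7 × 6 = 336
  FM-5: 3 × 7 × 2 = 42
  FM-6: 10 × 7 × 5 = 350
  FM-7: 3 × 6 × 7 = 126
  FM-8: 10 × 2 × 10 = 200
  FM-9: 4 × 8 × 7 = 224
Modes with RPN ≥ 110: FM-1 (168), FM-3 (225), FM-4 (336), FM-6 (350), FM-7 (126), FM-8 (200), FM-9 (224) → 7.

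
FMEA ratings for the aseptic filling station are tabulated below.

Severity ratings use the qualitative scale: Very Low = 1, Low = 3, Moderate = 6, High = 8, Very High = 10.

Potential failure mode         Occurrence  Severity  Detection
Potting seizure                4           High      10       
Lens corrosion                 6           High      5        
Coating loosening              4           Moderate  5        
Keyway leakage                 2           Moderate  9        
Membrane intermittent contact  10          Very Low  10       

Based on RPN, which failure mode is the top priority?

Potting seizure

RPN = Severity × Occurrence × Detection:
  Potting seizure: 8 × 4 × 10 = 320
  Lens corrosion: 8 × 6 × 5 = 240
  Coating loosening: 6 × 4 × 5 = 120
  Keyway leakage: 6 × 2 × 9 = 108
  Membrane intermittent contact: 1 × 10 × 10 = 100
Highest RPN is 320 → Potting seizure.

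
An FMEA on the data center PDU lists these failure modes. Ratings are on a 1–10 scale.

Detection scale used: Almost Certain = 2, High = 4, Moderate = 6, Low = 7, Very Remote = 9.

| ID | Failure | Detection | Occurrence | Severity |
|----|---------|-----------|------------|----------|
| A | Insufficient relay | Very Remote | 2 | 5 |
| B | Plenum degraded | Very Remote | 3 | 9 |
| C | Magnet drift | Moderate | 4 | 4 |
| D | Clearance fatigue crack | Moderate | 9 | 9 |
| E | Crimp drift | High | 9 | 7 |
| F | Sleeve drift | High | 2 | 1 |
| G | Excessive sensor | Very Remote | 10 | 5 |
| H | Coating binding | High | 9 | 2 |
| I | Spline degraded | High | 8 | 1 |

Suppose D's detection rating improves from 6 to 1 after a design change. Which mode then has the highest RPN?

RPN = Severity × Occurrence × Detection:
  A: 5 × 2 × 9 = 90
  B: 9 × 3 × 9 = 243
  C: 4 × 4 × 6 = 96
  D: 9 × 9 × 6 = 486
  E: 7 × 9 × 4 = 252
  F: 1 × 2 × 4 = 8
  G: 5 × 10 × 9 = 450
  H: 2 × 9 × 4 = 72
  I: 1 × 8 × 4 = 32
After action: D → 9 × 9 × 1 = 81.
Revised RPNs: G=450, E=252, B=243, C=96, A=90, D=81, H=72, I=32, F=8.
Highest is now G (450).

G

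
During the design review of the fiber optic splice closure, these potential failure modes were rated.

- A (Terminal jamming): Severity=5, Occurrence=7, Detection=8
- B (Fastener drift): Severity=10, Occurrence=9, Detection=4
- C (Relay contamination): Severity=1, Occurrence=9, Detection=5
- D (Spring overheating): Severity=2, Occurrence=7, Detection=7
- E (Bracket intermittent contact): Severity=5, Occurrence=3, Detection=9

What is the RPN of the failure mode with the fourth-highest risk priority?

98

RPN = Severity × Occurrence × Detection:
  A: 5 × 7 × 8 = 280
  B: 10 × 9 × 4 = 360
  C: 1 × 9 × 5 = 45
  D: 2 × 7 × 7 = 98
  E: 5 × 3 × 9 = 135
Sorted descending: 360, 280, 135, 98, 45.
The fourth-highest RPN is 98 (D).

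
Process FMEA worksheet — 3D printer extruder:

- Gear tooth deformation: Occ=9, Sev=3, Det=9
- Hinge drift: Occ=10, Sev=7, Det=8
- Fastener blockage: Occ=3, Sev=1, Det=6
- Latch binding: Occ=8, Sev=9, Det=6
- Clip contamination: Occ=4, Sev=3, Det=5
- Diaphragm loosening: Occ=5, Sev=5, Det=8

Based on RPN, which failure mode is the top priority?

Hinge drift

RPN = Severity × Occurrence × Detection:
  Gear tooth deformation: 3 × 9 × 9 = 243
  Hinge drift: 7 × 10 × 8 = 560
  Fastener blockage: 1 × 3 × 6 = 18
  Latch binding: 9 × 8 × 6 = 432
  Clip contamination: 3 × 4 × 5 = 60
  Diaphragm loosening: 5 × 5 × 8 = 200
Highest RPN is 560 → Hinge drift.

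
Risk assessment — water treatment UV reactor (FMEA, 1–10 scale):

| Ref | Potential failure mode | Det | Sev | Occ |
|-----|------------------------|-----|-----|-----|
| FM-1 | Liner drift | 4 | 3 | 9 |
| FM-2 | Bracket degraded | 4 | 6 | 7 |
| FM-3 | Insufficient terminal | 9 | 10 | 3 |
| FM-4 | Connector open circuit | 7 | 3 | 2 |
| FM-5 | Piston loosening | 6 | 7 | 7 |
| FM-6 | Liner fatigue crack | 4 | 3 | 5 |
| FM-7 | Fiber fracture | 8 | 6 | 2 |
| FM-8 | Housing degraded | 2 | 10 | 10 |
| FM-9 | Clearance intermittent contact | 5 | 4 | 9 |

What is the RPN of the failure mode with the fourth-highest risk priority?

RPN = Severity × Occurrence × Detection:
  FM-1: 3 × 9 × 4 = 108
  FM-2: 6 × 7 × 4 = 168
  FM-3: 10 × 3 × 9 = 270
  FM-4: 3 × 2 × 7 = 42
  FM-5: 7 × 7 × 6 = 294
  FM-6: 3 × 5 × 4 = 60
  FM-7: 6 × 2 × 8 = 96
  FM-8: 10 × 10 × 2 = 200
  FM-9: 4 × 9 × 5 = 180
Sorted descending: 294, 270, 200, 180, 168, 108, 96, 60, 42.
The fourth-highest RPN is 180 (FM-9).

180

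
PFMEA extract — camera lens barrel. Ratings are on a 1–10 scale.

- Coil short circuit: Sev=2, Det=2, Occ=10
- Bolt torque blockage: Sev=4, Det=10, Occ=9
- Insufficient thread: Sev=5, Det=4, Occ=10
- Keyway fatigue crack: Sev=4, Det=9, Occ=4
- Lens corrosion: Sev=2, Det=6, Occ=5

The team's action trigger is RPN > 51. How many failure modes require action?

RPN = Severity × Occurrence × Detection:
  Coil short circuit: 2 × 10 × 2 = 40
  Bolt torque blockage: 4 × 9 × 10 = 360
  Insufficient thread: 5 × 10 × 4 = 200
  Keyway fatigue crack: 4 × 4 × 9 = 144
  Lens corrosion: 2 × 5 × 6 = 60
Modes with RPN > 51: Bolt torque blockage (360), Insufficient thread (200), Keyway fatigue crack (144), Lens corrosion (60) → 4.

4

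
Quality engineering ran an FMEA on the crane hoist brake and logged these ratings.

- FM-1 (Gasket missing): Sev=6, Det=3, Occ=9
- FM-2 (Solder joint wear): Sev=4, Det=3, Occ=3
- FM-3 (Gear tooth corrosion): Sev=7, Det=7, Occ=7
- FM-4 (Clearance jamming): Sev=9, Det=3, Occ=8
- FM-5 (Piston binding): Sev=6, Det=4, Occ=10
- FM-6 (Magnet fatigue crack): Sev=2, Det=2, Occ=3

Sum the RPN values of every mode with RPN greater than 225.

583

RPN = Severity × Occurrence × Detection:
  FM-1: 6 × 9 × 3 = 162
  FM-2: 4 × 3 × 3 = 36
  FM-3: 7 × 7 × 7 = 343
  FM-4: 9 × 8 × 3 = 216
  FM-5: 6 × 10 × 4 = 240
  FM-6: 2 × 3 × 2 = 12
RPN > 225: FM-3 (343), FM-5 (240).
Sum: 343 + 240 = 583.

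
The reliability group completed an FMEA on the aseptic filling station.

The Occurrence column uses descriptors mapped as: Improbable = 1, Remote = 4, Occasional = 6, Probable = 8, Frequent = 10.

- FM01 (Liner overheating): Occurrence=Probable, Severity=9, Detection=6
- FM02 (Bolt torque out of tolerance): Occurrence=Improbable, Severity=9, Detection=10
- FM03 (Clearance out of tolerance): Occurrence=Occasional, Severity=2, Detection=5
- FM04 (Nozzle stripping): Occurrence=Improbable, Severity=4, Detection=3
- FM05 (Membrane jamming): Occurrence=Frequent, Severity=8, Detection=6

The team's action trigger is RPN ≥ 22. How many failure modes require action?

RPN = Severity × Occurrence × Detection:
  FM01: 9 × 8 × 6 = 432
  FM02: 9 × 1 × 10 = 90
  FM03: 2 × 6 × 5 = 60
  FM04: 4 × 1 × 3 = 12
  FM05: 8 × 10 × 6 = 480
Modes with RPN ≥ 22: FM01 (432), FM02 (90), FM03 (60), FM05 (480) → 4.

4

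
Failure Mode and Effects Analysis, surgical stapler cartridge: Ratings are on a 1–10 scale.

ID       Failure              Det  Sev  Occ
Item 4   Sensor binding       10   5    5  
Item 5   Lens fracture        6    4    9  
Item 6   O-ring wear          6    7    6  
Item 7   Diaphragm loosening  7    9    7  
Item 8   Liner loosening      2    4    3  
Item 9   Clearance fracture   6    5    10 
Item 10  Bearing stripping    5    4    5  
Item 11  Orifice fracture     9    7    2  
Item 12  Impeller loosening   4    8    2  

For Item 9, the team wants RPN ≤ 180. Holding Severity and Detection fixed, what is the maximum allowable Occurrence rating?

6

Item 9: S=5, O=10, D=6 → current RPN = 300.
Fixed product = 30. Need 30 × O ≤ 180, so O ≤ 180/30 = 6.00.
Maximum integer Occurrence rating = 6 (gives RPN 180; O=7 would give 210 > 180).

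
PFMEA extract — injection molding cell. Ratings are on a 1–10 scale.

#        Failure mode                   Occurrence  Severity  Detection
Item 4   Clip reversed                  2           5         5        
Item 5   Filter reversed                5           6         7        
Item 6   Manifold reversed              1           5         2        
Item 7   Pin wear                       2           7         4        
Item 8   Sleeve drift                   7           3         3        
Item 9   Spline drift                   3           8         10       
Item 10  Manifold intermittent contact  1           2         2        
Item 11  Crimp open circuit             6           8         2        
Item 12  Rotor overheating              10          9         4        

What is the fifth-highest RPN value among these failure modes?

RPN = Severity × Occurrence × Detection:
  Item 4: 5 × 2 × 5 = 50
  Item 5: 6 × 5 × 7 = 210
  Item 6: 5 × 1 × 2 = 10
  Item 7: 7 × 2 × 4 = 56
  Item 8: 3 × 7 × 3 = 63
  Item 9: 8 × 3 × 10 = 240
  Item 10: 2 × 1 × 2 = 4
  Item 11: 8 × 6 × 2 = 96
  Item 12: 9 × 10 × 4 = 360
Sorted descending: 360, 240, 210, 96, 63, 56, 50, 10, 4.
The fifth-highest RPN is 63 (Item 8).

63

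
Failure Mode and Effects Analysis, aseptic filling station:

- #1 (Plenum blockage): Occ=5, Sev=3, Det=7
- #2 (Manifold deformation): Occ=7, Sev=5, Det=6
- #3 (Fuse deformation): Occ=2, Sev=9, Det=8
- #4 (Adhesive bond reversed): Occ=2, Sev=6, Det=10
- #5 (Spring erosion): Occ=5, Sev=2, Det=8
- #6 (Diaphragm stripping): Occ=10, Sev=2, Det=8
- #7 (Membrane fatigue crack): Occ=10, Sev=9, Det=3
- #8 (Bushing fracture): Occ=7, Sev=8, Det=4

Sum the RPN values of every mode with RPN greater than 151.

864

RPN = Severity × Occurrence × Detection:
  #1: 3 × 5 × 7 = 105
  #2: 5 × 7 × 6 = 210
  #3: 9 × 2 × 8 = 144
  #4: 6 × 2 × 10 = 120
  #5: 2 × 5 × 8 = 80
  #6: 2 × 10 × 8 = 160
  #7: 9 × 10 × 3 = 270
  #8: 8 × 7 × 4 = 224
RPN > 151: #2 (210), #6 (160), #7 (270), #8 (224).
Sum: 210 + 160 + 270 + 224 = 864.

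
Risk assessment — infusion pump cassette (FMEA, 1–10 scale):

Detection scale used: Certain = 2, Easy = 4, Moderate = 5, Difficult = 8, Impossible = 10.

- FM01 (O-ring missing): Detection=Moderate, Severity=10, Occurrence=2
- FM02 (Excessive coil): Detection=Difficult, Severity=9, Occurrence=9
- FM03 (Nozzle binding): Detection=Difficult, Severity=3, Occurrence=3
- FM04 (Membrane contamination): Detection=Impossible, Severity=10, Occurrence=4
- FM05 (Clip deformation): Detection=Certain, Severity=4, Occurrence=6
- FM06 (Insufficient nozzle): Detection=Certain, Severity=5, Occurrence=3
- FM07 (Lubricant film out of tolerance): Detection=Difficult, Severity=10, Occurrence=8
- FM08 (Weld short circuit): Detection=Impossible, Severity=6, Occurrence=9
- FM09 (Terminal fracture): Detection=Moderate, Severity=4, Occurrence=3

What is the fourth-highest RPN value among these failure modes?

400

RPN = Severity × Occurrence × Detection:
  FM01: 10 × 2 × 5 = 100
  FM02: 9 × 9 × 8 = 648
  FM03: 3 × 3 × 8 = 72
  FM04: 10 × 4 × 10 = 400
  FM05: 4 × 6 × 2 = 48
  FM06: 5 × 3 × 2 = 30
  FM07: 10 × 8 × 8 = 640
  FM08: 6 × 9 × 10 = 540
  FM09: 4 × 3 × 5 = 60
Sorted descending: 648, 640, 540, 400, 100, 72, 60, 48, 30.
The fourth-highest RPN is 400 (FM04).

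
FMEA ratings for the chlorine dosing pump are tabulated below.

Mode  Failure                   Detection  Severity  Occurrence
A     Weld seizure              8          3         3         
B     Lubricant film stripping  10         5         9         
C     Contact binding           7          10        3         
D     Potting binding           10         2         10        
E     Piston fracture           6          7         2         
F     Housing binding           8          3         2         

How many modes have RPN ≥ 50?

RPN = Severity × Occurrence × Detection:
  A: 3 × 3 × 8 = 72
  B: 5 × 9 × 10 = 450
  C: 10 × 3 × 7 = 210
  D: 2 × 10 × 10 = 200
  E: 7 × 2 × 6 = 84
  F: 3 × 2 × 8 = 48
Modes with RPN ≥ 50: A (72), B (450), C (210), D (200), E (84) → 5.

5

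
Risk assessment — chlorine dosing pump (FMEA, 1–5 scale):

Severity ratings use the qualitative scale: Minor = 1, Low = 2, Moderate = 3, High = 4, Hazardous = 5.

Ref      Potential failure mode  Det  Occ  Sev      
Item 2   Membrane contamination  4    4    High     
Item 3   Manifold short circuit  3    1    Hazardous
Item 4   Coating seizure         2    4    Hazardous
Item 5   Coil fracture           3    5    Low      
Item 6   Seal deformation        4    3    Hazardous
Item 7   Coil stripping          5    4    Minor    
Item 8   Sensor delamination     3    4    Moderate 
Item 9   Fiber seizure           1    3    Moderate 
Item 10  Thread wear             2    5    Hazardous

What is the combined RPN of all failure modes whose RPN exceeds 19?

300

RPN = Severity × Occurrence × Detection:
  Item 2: 4 × 4 × 4 = 64
  Item 3: 5 × 1 × 3 = 15
  Item 4: 5 × 4 × 2 = 40
  Item 5: 2 × 5 × 3 = 30
  Item 6: 5 × 3 × 4 = 60
  Item 7: 1 × 4 × 5 = 20
  Item 8: 3 × 4 × 3 = 36
  Item 9: 3 × 3 × 1 = 9
  Item 10: 5 × 5 × 2 = 50
RPN > 19: Item 2 (64), Item 4 (40), Item 5 (30), Item 6 (60), Item 7 (20), Item 8 (36), Item 10 (50).
Sum: 64 + 40 + 30 + 60 + 20 + 36 + 50 = 300.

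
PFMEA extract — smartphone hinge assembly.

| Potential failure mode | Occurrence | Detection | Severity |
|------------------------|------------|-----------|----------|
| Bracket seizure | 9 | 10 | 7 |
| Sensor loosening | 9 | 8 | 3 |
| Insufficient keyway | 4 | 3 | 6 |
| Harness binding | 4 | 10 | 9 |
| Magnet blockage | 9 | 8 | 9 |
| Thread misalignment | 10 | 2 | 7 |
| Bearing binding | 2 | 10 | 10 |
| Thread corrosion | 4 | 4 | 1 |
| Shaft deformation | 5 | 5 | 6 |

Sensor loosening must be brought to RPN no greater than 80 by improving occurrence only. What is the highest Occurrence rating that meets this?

3

Sensor loosening: S=3, O=9, D=8 → current RPN = 216.
Fixed product = 24. Need 24 × O ≤ 80, so O ≤ 80/24 = 3.33.
Maximum integer Occurrence rating = 3 (gives RPN 72; O=4 would give 96 > 80).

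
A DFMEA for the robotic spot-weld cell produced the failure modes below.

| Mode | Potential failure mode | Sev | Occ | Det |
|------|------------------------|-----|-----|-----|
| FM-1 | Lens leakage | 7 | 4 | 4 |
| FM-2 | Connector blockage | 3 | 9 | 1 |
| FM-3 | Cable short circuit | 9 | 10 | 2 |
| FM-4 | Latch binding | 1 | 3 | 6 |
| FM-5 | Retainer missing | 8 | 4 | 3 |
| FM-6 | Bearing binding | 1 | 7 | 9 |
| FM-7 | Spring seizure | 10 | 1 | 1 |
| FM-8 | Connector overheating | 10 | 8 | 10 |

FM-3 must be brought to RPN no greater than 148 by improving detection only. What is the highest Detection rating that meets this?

1

FM-3: S=9, O=10, D=2 → current RPN = 180.
Fixed product = 90. Need 90 × D ≤ 148, so D ≤ 148/90 = 1.64.
Maximum integer Detection rating = 1 (gives RPN 90; D=2 would give 180 > 148).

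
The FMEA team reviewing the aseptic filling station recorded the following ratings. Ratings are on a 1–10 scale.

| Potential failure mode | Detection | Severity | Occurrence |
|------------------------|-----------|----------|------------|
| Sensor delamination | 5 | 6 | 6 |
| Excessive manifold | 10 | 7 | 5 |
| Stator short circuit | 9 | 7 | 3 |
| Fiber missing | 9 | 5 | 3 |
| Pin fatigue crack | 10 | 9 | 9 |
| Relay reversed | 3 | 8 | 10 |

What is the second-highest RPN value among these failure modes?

350

RPN = Severity × Occurrence × Detection:
  Sensor delamination: 6 × 6 × 5 = 180
  Excessive manifold: 7 × 5 × 10 = 350
  Stator short circuit: 7 × 3 × 9 = 189
  Fiber missing: 5 × 3 × 9 = 135
  Pin fatigue crack: 9 × 9 × 10 = 810
  Relay reversed: 8 × 10 × 3 = 240
Sorted descending: 810, 350, 240, 189, 180, 135.
The second-highest RPN is 350 (Excessive manifold).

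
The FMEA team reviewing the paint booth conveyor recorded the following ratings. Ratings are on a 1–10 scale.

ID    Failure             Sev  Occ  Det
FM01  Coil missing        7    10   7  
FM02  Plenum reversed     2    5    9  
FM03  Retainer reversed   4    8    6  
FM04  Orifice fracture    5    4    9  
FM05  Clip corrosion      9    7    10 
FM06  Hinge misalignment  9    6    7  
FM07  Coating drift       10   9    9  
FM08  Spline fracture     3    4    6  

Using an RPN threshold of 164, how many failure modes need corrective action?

6

RPN = Severity × Occurrence × Detection:
  FM01: 7 × 10 × 7 = 490
  FM02: 2 × 5 × 9 = 90
  FM03: 4 × 8 × 6 = 192
  FM04: 5 × 4 × 9 = 180
  FM05: 9 × 7 × 10 = 630
  FM06: 9 × 6 × 7 = 378
  FM07: 10 × 9 × 9 = 810
  FM08: 3 × 4 × 6 = 72
Modes with RPN ≥ 164: FM01 (490), FM03 (192), FM04 (180), FM05 (630), FM06 (378), FM07 (810) → 6.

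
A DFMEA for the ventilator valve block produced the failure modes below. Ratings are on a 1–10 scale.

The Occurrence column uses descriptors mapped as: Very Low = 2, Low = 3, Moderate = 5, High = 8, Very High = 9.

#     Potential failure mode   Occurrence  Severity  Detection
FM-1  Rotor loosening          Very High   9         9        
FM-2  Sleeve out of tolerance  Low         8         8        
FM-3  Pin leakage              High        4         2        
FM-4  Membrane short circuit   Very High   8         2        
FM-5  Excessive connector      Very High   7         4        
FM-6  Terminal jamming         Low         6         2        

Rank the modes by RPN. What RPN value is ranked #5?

RPN = Severity × Occurrence × Detection:
  FM-1: 9 × 9 × 9 = 729
  FM-2: 8 × 3 × 8 = 192
  FM-3: 4 × 8 × 2 = 64
  FM-4: 8 × 9 × 2 = 144
  FM-5: 7 × 9 × 4 = 252
  FM-6: 6 × 3 × 2 = 36
Sorted descending: 729, 252, 192, 144, 64, 36.
The fifth-highest RPN is 64 (FM-3).

64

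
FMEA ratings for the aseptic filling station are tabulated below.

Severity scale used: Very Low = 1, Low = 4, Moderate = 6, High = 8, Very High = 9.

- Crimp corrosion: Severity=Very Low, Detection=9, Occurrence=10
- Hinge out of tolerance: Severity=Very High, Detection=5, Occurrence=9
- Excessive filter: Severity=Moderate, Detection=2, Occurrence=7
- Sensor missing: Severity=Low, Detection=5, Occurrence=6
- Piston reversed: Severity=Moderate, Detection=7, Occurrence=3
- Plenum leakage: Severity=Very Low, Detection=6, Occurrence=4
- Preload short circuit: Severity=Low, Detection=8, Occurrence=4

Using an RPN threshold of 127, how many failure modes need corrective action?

2

RPN = Severity × Occurrence × Detection:
  Crimp corrosion: 1 × 10 × 9 = 90
  Hinge out of tolerance: 9 × 9 × 5 = 405
  Excessive filter: 6 × 7 × 2 = 84
  Sensor missing: 4 × 6 × 5 = 120
  Piston reversed: 6 × 3 × 7 = 126
  Plenum leakage: 1 × 4 × 6 = 24
  Preload short circuit: 4 × 4 × 8 = 128
Modes with RPN ≥ 127: Hinge out of tolerance (405), Preload short circuit (128) → 2.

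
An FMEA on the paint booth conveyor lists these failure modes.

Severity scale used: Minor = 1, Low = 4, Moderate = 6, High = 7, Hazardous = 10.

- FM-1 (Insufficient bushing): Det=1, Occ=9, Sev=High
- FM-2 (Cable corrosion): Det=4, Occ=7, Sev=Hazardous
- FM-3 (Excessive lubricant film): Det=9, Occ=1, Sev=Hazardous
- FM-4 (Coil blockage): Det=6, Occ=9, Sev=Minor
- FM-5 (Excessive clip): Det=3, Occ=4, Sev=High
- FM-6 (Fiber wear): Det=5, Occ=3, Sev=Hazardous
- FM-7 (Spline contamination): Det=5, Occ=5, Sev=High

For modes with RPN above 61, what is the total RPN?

842

RPN = Severity × Occurrence × Detection:
  FM-1: 7 × 9 × 1 = 63
  FM-2: 10 × 7 × 4 = 280
  FM-3: 10 × 1 × 9 = 90
  FM-4: 1 × 9 × 6 = 54
  FM-5: 7 × 4 × 3 = 84
  FM-6: 10 × 3 × 5 = 150
  FM-7: 7 × 5 × 5 = 175
RPN > 61: FM-1 (63), FM-2 (280), FM-3 (90), FM-5 (84), FM-6 (150), FM-7 (175).
Sum: 63 + 280 + 90 + 84 + 150 + 175 = 842.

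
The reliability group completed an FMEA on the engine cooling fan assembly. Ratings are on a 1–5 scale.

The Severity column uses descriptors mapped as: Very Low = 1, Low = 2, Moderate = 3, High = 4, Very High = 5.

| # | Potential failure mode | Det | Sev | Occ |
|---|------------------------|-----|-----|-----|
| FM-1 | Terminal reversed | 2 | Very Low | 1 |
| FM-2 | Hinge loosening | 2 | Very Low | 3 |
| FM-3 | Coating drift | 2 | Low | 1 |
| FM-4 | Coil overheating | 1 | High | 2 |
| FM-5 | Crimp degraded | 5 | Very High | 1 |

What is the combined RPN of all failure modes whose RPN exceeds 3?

RPN = Severity × Occurrence × Detection:
  FM-1: 1 × 1 × 2 = 2
  FM-2: 1 × 3 × 2 = 6
  FM-3: 2 × 1 × 2 = 4
  FM-4: 4 × 2 × 1 = 8
  FM-5: 5 × 1 × 5 = 25
RPN > 3: FM-2 (6), FM-3 (4), FM-4 (8), FM-5 (25).
Sum: 6 + 4 + 8 + 25 = 43.

43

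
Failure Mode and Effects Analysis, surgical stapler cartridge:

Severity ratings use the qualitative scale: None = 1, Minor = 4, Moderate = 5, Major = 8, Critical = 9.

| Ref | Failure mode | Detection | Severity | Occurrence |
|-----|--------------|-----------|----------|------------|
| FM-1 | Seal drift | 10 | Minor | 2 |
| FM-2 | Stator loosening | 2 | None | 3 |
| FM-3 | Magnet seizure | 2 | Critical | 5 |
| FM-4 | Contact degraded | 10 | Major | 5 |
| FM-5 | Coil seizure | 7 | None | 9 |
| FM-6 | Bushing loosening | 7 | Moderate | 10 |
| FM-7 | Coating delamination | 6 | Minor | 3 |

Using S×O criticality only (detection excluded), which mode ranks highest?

Criticality = Severity × Occurrence:
  FM-1: 4 × 2 = 8
  FM-2: 1 × 3 = 3
  FM-3: 9 × 5 = 45
  FM-4: 8 × 5 = 40
  FM-5: 1 × 9 = 9
  FM-6: 5 × 10 = 50
  FM-7: 4 × 3 = 12
Highest criticality is 50 → FM-6.

FM-6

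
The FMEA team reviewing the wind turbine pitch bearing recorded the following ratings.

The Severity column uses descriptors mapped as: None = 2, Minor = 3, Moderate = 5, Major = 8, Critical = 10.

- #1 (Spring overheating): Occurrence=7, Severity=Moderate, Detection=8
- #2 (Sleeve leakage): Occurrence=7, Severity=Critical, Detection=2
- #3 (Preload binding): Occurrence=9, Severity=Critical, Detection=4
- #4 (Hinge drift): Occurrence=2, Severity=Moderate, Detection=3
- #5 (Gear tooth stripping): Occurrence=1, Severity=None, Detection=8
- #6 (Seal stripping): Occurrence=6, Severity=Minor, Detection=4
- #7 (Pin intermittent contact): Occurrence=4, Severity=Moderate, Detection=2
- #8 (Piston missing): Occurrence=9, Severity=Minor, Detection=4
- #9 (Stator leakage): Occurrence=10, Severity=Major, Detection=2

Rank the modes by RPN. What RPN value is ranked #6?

RPN = Severity × Occurrence × Detection:
  #1: 5 × 7 × 8 = 280
  #2: 10 × 7 × 2 = 140
  #3: 10 × 9 × 4 = 360
  #4: 5 × 2 × 3 = 30
  #5: 2 × 1 × 8 = 16
  #6: 3 × 6 × 4 = 72
  #7: 5 × 4 × 2 = 40
  #8: 3 × 9 × 4 = 108
  #9: 8 × 10 × 2 = 160
Sorted descending: 360, 280, 160, 140, 108, 72, 40, 30, 16.
The sixth-highest RPN is 72 (#6).

72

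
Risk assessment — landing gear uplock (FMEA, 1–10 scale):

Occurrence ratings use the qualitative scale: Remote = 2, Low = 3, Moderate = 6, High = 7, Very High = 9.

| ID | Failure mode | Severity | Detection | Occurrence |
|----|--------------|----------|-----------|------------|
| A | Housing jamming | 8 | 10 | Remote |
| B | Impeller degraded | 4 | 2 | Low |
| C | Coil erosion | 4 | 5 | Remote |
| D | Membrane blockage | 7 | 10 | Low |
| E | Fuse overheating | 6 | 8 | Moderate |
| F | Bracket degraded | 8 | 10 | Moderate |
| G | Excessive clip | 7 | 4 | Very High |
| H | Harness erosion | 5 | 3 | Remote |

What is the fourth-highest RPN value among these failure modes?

210

RPN = Severity × Occurrence × Detection:
  A: 8 × 2 × 10 = 160
  B: 4 × 3 × 2 = 24
  C: 4 × 2 × 5 = 40
  D: 7 × 3 × 10 = 210
  E: 6 × 6 × 8 = 288
  F: 8 × 6 × 10 = 480
  G: 7 × 9 × 4 = 252
  H: 5 × 2 × 3 = 30
Sorted descending: 480, 288, 252, 210, 160, 40, 30, 24.
The fourth-highest RPN is 210 (D).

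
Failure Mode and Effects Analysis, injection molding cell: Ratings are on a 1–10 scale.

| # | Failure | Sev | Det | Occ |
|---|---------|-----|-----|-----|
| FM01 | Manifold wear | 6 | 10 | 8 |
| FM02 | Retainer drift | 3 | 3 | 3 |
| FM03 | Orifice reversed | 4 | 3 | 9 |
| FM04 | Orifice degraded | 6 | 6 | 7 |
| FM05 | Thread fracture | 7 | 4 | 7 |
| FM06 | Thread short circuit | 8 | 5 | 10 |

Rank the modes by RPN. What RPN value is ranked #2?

RPN = Severity × Occurrence × Detection:
  FM01: 6 × 8 × 10 = 480
  FM02: 3 × 3 × 3 = 27
  FM03: 4 × 9 × 3 = 108
  FM04: 6 × 7 × 6 = 252
  FM05: 7 × 7 × 4 = 196
  FM06: 8 × 10 × 5 = 400
Sorted descending: 480, 400, 252, 196, 108, 27.
The second-highest RPN is 400 (FM06).

400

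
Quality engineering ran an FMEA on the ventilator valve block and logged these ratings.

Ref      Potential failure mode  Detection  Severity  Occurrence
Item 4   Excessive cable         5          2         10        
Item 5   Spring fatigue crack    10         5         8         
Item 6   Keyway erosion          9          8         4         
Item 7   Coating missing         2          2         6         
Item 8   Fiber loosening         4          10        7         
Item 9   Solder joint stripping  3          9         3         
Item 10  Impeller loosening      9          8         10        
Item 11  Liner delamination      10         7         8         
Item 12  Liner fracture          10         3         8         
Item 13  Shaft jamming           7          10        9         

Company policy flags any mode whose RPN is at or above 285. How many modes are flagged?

5

RPN = Severity × Occurrence × Detection:
  Item 4: 2 × 10 × 5 = 100
  Item 5: 5 × 8 × 10 = 400
  Item 6: 8 × 4 × 9 = 288
  Item 7: 2 × 6 × 2 = 24
  Item 8: 10 × 7 × 4 = 280
  Item 9: 9 × 3 × 3 = 81
  Item 10: 8 × 10 × 9 = 720
  Item 11: 7 × 8 × 10 = 560
  Item 12: 3 × 8 × 10 = 240
  Item 13: 10 × 9 × 7 = 630
Modes with RPN ≥ 285: Item 5 (400), Item 6 (288), Item 10 (720), Item 11 (560), Item 13 (630) → 5.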